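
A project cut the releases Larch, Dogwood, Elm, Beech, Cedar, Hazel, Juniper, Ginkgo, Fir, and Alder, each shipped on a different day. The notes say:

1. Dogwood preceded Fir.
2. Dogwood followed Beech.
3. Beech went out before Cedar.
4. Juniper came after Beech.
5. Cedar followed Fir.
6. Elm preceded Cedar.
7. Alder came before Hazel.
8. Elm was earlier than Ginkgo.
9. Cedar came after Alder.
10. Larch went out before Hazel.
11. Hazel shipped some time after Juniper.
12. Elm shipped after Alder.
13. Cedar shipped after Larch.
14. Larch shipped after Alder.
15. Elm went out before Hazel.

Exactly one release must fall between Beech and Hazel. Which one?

Tracing the constraints gives Beech → Juniper → Hazel, so Juniper sits after Beech and before Hazel.
No other release is forced both after Beech and before Hazel.

Juniper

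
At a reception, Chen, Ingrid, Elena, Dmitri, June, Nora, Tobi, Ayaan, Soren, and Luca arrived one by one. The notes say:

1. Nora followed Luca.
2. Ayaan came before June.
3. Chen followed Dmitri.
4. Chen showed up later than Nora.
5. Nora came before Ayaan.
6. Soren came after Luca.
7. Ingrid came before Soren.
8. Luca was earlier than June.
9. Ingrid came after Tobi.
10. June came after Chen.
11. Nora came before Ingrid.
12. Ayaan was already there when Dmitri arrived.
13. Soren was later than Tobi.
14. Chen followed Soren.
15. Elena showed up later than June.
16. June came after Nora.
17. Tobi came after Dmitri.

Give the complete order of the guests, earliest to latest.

The constraints fix every adjacent pair, so only one ordering works:
Luca → Nora → Ayaan → Dmitri → Tobi → Ingrid → Soren → Chen → June → Elena.

Luca, Nora, Ayaan, Dmitri, Tobi, Ingrid, Soren, Chen, June, Elena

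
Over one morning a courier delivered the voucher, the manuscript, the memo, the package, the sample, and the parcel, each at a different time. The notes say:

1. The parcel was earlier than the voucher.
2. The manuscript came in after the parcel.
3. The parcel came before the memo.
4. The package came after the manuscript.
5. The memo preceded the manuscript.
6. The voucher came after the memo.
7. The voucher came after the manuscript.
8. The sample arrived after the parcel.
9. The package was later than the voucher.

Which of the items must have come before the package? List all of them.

the manuscript, the memo, the parcel, the voucher

Directly stated before the package: the manuscript and the voucher.
The memo reaches the package via the memo → the voucher → the package.
The parcel reaches the package via the parcel → the manuscript → the package.
No chain forces the sample ahead of the package.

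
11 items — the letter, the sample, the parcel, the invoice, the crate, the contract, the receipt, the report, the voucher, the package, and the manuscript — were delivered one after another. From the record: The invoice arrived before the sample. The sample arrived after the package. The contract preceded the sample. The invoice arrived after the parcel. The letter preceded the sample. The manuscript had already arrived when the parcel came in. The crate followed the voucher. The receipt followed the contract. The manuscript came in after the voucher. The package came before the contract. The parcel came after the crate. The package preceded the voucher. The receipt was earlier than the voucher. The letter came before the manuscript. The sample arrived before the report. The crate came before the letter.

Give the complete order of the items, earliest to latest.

the package, the contract, the receipt, the voucher, the crate, the letter, the manuscript, the parcel, the invoice, the sample, the report

The constraints fix every adjacent pair, so only one ordering works:
the package → the contract → the receipt → the voucher → the crate → the letter → the manuscript → the parcel → the invoice → the sample → the report.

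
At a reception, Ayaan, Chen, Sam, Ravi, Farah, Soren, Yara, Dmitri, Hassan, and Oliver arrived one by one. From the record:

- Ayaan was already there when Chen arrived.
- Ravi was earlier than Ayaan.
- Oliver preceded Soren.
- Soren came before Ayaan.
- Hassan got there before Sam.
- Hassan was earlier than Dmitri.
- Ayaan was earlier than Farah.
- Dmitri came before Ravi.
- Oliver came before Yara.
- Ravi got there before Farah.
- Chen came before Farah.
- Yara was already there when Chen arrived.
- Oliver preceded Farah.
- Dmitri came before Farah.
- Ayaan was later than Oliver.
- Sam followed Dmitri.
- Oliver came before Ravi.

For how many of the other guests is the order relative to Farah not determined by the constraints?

Forced before Farah: Ayaan, Chen, Dmitri, Hassan, Oliver, Ravi, Soren, and Yara.
That leaves Sam with no forced order relative to Farah — 1.

1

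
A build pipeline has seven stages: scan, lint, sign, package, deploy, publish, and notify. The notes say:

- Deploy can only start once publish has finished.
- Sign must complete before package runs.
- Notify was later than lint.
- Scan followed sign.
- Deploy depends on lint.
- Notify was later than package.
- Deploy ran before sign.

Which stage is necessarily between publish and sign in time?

Tracing the constraints gives publish → deploy → sign, so deploy sits after publish and before sign.
No other stage is forced both after publish and before sign.

deploy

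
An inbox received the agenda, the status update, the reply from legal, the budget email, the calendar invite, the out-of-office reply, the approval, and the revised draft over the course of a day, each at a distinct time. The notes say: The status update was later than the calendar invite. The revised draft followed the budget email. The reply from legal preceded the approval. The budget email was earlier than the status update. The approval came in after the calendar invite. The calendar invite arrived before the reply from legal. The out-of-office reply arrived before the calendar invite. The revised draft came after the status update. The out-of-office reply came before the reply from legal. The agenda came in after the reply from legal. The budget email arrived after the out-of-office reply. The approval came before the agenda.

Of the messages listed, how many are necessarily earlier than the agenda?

Directly stated before the agenda: the approval and the reply from legal.
The calendar invite reaches the agenda via the calendar invite → the approval → the agenda.
The out-of-office reply reaches the agenda via the out-of-office reply → the reply from legal → the agenda.
No chain forces the revised draft (or any of the others) ahead of the agenda.
That's the approval, the calendar invite, the out-of-office reply, and the reply from legal — 4 in all.

4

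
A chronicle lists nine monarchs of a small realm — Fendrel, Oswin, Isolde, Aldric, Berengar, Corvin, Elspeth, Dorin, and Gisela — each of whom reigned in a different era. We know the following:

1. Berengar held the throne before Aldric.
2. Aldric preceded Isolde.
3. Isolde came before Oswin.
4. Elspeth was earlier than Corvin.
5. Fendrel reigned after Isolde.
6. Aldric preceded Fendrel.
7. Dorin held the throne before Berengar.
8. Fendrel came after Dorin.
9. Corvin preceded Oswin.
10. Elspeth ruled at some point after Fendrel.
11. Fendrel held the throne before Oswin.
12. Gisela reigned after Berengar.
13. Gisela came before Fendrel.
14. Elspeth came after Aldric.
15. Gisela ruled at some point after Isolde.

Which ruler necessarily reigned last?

Every other ruler has a chain of constraints placing them before Oswin, so Oswin is last.

Oswin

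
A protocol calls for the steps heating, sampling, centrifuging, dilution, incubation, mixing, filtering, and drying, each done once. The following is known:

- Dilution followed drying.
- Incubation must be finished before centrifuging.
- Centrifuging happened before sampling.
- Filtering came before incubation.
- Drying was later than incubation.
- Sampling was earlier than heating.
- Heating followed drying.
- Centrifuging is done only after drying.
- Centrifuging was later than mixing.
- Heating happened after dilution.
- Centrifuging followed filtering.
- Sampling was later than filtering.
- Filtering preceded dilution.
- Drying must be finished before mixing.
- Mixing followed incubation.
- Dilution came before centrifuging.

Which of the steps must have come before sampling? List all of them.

centrifuging, dilution, drying, filtering, incubation, mixing

Directly stated before sampling: centrifuging and filtering.
Dilution reaches sampling via dilution → centrifuging → sampling.
Drying reaches sampling via drying → centrifuging → sampling.
Incubation reaches sampling via incubation → centrifuging → sampling.
Likewise mixing reaches sampling by chaining the stated constraints.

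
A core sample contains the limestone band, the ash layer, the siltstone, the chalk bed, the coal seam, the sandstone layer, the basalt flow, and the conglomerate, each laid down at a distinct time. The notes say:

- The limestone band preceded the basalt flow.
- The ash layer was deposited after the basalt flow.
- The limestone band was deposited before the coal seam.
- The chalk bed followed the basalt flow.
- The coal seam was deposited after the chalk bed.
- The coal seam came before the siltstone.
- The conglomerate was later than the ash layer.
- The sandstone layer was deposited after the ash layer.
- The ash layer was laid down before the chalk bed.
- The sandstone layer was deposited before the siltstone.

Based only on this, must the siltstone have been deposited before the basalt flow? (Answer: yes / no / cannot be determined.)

no

Tracing the constraints gives the basalt flow → the ash layer → the sandstone layer → the siltstone, so the basalt flow must come before the siltstone.
That means the siltstone cannot be before the basalt flow.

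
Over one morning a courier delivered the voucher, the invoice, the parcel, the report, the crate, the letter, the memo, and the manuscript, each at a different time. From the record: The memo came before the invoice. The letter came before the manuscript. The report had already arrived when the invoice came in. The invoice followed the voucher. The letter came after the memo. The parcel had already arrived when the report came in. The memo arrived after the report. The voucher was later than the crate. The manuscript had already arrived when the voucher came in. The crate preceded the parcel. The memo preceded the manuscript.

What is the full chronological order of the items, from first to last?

the crate, the parcel, the report, the memo, the letter, the manuscript, the voucher, the invoice

The constraints fix every adjacent pair, so only one ordering works:
the crate → the parcel → the report → the memo → the letter → the manuscript → the voucher → the invoice.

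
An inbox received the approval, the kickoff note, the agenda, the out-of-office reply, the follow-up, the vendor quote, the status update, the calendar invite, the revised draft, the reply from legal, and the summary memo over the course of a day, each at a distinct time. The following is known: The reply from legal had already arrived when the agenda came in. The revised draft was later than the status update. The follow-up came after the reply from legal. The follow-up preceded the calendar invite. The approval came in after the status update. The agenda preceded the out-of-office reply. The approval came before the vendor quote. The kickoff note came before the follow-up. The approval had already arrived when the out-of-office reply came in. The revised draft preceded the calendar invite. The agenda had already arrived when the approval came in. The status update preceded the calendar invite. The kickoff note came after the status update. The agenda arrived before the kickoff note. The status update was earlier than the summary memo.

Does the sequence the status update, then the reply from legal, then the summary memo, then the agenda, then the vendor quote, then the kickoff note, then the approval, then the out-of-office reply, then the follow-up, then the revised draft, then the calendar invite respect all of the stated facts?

no

The constraints require the approval before the vendor quote, but in the proposed sequence the vendor quote appears ahead of the approval. That one violation is enough.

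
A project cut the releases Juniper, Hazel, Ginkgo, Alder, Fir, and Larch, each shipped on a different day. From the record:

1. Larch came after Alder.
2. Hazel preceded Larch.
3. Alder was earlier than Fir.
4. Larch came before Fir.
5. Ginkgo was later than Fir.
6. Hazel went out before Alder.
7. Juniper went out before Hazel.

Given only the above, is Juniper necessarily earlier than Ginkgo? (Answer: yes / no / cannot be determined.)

yes

Chain the constraints: Juniper → Hazel → Alder → Fir → Ginkgo. Each link is directly stated, so Juniper comes before Ginkgo.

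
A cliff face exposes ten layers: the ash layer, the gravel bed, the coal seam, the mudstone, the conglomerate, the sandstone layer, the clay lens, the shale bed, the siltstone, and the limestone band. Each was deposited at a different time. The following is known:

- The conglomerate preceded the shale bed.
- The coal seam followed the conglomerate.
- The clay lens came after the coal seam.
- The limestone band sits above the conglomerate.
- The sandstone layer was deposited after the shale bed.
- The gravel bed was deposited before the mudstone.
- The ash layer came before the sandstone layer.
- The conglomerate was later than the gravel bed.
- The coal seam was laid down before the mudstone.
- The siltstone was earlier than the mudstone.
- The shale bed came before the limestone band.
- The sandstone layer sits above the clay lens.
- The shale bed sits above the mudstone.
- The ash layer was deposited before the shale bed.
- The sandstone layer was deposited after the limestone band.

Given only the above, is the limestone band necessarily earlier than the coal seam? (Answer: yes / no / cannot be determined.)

Tracing the constraints gives the coal seam → the mudstone → the shale bed → the limestone band, so the coal seam must come before the limestone band.
That means the limestone band cannot be before the coal seam.

no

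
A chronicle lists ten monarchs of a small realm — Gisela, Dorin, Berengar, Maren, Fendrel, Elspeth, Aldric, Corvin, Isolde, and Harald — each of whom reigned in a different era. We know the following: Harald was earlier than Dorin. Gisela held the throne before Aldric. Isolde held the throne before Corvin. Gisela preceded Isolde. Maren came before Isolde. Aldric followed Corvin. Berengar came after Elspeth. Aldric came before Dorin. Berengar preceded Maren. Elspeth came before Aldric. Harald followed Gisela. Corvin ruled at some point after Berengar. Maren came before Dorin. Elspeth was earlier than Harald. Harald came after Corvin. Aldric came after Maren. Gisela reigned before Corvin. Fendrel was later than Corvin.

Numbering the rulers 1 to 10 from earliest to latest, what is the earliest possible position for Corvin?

6

Berengar, Elspeth, Gisela, Isolde, and Maren must all come before Corvin — 5 forced predecessors.
Nothing else is forced ahead of Corvin, so their earliest slot is position 5 + 1 = 6.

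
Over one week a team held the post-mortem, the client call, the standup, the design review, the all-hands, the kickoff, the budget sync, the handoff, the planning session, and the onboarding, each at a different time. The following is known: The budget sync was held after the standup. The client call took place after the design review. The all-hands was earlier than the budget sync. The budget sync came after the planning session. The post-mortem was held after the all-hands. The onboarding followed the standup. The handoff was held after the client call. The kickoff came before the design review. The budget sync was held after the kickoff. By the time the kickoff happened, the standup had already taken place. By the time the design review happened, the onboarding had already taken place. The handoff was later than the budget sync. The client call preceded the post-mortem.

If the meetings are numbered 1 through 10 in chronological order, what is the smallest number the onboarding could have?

The standup must come before the onboarding — 1 forced predecessor.
Nothing else is forced ahead of the onboarding, so its earliest slot is position 1 + 1 = 2.

2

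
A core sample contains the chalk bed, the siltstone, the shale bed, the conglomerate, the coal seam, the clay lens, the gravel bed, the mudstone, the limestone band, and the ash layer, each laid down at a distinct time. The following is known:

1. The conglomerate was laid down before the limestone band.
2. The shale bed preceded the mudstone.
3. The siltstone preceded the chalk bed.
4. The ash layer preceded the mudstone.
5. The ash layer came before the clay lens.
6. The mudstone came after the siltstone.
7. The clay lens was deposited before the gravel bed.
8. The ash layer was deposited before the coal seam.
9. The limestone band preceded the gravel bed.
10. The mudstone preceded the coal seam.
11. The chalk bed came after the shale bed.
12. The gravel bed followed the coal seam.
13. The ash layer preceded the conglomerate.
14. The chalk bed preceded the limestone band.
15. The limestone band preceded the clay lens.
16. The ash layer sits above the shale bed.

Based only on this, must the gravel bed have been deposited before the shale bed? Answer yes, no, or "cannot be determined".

no

Tracing the constraints gives the shale bed → the ash layer → the clay lens → the gravel bed, so the shale bed must come before the gravel bed.
That means the gravel bed cannot be before the shale bed.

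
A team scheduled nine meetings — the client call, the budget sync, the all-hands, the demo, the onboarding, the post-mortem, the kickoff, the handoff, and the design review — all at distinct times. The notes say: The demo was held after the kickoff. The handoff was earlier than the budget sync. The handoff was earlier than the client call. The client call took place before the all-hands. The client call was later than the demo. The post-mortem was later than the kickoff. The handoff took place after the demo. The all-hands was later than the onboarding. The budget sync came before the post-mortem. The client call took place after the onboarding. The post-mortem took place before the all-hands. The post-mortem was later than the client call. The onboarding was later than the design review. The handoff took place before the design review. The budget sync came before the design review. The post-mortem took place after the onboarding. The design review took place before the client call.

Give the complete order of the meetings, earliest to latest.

The constraints fix every adjacent pair, so only one ordering works:
the kickoff → the demo → the handoff → the budget sync → the design review → the onboarding → the client call → the post-mortem → the all-hands.

the kickoff, the demo, the handoff, the budget sync, the design review, the onboarding, the client call, the post-mortem, the all-hands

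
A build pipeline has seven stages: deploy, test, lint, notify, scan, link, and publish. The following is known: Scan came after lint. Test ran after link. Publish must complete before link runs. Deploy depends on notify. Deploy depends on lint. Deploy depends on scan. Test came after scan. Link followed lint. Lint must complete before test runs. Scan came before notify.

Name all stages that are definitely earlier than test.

Directly stated before test: link, lint, and scan.
Publish reaches test via publish → link → test.
No chain forces notify (or any of the others) ahead of test.

link, lint, publish, scan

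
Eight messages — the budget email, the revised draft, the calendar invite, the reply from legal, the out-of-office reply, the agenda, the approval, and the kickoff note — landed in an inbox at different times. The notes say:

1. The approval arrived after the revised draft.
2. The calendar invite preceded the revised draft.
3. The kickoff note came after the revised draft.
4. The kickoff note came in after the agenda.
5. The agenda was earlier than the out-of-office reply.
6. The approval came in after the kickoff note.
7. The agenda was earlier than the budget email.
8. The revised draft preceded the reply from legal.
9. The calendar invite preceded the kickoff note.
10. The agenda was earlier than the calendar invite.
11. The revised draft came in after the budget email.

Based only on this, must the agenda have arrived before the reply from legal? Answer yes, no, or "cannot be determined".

Chain the constraints: the agenda → the budget email → the revised draft → the reply from legal. Each link is directly stated, so the agenda comes before the reply from legal.

yes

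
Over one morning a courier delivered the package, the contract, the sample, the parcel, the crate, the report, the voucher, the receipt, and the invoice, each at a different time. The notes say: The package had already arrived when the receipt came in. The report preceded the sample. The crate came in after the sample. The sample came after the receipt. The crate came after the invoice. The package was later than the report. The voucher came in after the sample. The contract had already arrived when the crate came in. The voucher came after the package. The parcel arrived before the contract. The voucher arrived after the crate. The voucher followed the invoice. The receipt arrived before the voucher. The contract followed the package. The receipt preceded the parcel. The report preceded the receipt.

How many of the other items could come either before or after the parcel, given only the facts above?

Forced before the parcel: the package, the receipt, and the report; forced after the parcel: the contract, the crate, and the voucher.
That leaves the invoice and the sample with no forced order relative to the parcel — 2.

2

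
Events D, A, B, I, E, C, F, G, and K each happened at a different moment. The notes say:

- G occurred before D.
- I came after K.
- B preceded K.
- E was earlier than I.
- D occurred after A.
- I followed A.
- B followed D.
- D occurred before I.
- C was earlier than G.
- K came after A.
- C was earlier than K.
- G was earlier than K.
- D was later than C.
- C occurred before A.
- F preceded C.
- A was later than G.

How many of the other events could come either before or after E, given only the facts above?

Forced after E: I.
That leaves A, B, C, D, F, G, and K with no forced order relative to E — 7.

7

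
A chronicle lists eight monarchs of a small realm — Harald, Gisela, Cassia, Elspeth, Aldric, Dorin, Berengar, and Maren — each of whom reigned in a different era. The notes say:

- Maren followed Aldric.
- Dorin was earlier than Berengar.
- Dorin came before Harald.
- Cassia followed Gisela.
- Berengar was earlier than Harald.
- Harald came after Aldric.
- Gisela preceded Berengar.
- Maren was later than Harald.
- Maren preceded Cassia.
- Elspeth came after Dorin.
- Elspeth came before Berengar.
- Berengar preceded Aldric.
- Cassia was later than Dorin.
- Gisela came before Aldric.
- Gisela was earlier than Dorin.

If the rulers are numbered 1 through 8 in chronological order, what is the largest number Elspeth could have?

3

Elspeth must come before Aldric, Berengar, Cassia, Harald, and Maren — 5 rulers forced after them.
Everything else can be placed before Elspeth in some valid order, so Elspeth can sit as late as position 8 − 5 = 3.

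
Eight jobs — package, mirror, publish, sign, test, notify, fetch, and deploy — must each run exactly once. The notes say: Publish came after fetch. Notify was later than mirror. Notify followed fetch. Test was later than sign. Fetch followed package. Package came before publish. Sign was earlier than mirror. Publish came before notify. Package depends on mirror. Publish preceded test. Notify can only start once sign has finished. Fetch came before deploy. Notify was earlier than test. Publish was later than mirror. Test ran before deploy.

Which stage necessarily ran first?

sign

Sign has a chain of constraints placing it before every other stage, so sign must be first.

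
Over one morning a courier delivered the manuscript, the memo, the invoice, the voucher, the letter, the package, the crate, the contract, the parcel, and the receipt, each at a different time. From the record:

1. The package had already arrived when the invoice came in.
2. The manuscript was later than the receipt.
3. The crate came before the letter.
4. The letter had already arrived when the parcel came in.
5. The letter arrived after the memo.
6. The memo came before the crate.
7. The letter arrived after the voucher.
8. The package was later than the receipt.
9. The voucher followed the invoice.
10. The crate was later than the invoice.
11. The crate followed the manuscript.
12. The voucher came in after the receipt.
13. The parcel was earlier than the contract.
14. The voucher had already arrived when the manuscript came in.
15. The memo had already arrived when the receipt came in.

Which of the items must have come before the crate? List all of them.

Directly stated before the crate: the invoice, the manuscript, and the memo.
The package reaches the crate via the package → the invoice → the crate.
The receipt reaches the crate via the receipt → the manuscript → the crate.
The voucher reaches the crate via the voucher → the manuscript → the crate.
No chain forces the parcel (or any of the others) ahead of the crate.

the invoice, the manuscript, the memo, the package, the receipt, the voucher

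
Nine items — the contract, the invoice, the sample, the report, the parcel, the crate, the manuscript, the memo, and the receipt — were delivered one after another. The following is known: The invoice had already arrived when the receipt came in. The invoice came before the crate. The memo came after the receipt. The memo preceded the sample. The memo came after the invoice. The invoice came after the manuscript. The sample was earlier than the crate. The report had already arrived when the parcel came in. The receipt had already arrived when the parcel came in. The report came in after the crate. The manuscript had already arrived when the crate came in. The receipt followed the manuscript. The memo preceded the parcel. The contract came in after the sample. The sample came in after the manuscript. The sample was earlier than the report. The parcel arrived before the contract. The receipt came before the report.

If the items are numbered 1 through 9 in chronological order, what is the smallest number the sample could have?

5

The invoice, the manuscript, the memo, and the receipt must all come before the sample — 4 forced predecessors.
Nothing else is forced ahead of the sample, so its earliest slot is position 4 + 1 = 5.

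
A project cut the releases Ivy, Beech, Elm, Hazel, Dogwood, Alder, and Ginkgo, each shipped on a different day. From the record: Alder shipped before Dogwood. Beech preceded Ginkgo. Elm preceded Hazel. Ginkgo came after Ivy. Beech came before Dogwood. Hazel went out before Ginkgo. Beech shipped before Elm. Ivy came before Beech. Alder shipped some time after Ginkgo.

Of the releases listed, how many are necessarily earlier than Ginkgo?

Directly stated before Ginkgo: Beech, Hazel, and Ivy.
Elm reaches Ginkgo via Elm → Hazel → Ginkgo.
No chain forces Dogwood (or any of the others) ahead of Ginkgo.
That's Beech, Elm, Hazel, and Ivy — 4 in all.

4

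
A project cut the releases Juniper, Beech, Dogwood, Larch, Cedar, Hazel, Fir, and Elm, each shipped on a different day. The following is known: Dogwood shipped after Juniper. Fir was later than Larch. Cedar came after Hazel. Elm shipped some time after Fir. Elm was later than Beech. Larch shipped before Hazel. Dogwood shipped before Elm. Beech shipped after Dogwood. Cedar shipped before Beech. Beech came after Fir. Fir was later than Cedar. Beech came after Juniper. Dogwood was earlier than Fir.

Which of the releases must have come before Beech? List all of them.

Cedar, Dogwood, Fir, Hazel, Juniper, Larch

Directly stated before Beech: Cedar, Dogwood, Fir, and Juniper.
Hazel reaches Beech via Hazel → Cedar → Beech.
Larch reaches Beech via Larch → Fir → Beech.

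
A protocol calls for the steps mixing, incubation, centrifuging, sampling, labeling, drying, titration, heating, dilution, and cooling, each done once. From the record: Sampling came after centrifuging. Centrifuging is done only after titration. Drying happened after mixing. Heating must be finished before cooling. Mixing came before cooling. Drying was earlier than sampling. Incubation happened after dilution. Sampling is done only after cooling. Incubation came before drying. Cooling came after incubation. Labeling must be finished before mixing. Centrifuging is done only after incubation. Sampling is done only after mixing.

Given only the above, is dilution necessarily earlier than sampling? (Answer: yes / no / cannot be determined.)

yes

Chain the constraints: dilution → incubation → centrifuging → sampling. Each link is directly stated, so dilution comes before sampling.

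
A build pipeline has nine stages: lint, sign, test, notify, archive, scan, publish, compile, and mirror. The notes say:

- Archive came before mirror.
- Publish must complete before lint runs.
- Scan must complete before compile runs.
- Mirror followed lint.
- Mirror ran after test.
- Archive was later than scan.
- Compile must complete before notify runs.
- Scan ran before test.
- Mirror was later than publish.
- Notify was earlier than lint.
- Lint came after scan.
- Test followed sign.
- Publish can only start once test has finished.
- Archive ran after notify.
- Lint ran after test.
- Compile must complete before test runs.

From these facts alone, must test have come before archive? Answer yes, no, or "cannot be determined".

No chain of stated constraints runs from test to archive, and none runs from archive to test either.
So the relative order of test and archive is not fixed by the given facts.

cannot be determined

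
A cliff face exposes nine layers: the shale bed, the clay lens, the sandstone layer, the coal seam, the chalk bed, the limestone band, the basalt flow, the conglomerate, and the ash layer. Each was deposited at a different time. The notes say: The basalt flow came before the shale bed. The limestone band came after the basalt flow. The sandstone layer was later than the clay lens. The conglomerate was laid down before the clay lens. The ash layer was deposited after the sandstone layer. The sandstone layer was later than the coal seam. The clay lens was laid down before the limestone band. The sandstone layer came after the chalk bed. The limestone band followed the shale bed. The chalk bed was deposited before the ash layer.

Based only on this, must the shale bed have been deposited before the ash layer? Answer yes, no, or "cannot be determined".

cannot be determined

No chain of stated constraints runs from the shale bed to the ash layer, and none runs from the ash layer to the shale bed either.
So the relative order of the shale bed and the ash layer is not fixed by the given facts.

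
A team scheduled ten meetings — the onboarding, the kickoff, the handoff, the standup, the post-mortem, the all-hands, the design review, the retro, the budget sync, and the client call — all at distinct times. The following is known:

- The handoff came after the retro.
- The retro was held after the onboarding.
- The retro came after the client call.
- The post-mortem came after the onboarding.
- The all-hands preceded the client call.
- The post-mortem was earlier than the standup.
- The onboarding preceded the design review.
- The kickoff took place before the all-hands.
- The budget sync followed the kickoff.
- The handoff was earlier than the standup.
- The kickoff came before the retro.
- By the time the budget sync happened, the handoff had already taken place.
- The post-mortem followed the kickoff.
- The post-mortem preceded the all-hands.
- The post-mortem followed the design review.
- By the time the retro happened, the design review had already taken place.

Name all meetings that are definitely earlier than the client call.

Directly stated before the client call: the all-hands.
The design review reaches the client call via the design review → the post-mortem → the all-hands → the client call.
The kickoff reaches the client call via the kickoff → the all-hands → the client call.
The onboarding reaches the client call via the onboarding → the post-mortem → the all-hands → the client call.
Likewise the post-mortem reaches the client call by chaining the stated constraints.
No chain forces the retro (or any of the others) ahead of the client call.

the all-hands, the design review, the kickoff, the onboarding, the post-mortem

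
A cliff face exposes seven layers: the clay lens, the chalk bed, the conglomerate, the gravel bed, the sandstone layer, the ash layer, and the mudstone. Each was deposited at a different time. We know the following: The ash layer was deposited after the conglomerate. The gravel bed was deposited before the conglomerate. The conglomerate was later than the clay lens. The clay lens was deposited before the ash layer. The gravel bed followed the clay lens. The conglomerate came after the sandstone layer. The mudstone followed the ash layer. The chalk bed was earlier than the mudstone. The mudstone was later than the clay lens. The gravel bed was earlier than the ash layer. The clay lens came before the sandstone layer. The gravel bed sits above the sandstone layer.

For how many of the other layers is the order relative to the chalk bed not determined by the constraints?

5

Forced after the chalk bed: the mudstone.
That leaves the ash layer, the clay lens, the conglomerate, the gravel bed, and the sandstone layer with no forced order relative to the chalk bed — 5.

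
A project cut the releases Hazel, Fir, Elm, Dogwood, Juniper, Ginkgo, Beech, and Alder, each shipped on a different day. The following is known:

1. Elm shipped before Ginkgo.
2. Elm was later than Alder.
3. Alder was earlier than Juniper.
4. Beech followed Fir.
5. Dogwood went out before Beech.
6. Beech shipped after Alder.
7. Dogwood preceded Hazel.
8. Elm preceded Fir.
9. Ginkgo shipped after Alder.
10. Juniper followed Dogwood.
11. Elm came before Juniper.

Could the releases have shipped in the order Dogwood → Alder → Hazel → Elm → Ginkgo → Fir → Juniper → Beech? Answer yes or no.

yes

Check each stated constraint against the proposed order — e.g. Dogwood is ahead of Juniper; Dogwood is ahead of Beech. Every pair is in the required order; nothing is violated.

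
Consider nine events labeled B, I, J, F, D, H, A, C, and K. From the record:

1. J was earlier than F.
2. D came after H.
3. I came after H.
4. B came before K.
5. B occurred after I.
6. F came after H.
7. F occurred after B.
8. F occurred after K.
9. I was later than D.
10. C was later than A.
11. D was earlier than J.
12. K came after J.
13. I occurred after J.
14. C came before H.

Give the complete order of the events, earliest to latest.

The constraints fix every adjacent pair, so only one ordering works:
A → C → H → D → J → I → B → K → F.

A, C, H, D, J, I, B, K, F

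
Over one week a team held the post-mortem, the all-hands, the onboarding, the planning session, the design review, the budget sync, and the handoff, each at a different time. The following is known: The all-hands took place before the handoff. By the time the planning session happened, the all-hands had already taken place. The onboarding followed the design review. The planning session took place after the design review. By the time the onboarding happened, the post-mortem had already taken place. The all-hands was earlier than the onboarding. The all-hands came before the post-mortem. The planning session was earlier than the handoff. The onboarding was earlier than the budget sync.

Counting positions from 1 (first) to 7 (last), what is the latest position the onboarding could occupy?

The onboarding must come before the budget sync — 1 meeting forced after it.
Everything else can be placed before the onboarding in some valid order, so the onboarding can sit as late as position 7 − 1 = 6.

6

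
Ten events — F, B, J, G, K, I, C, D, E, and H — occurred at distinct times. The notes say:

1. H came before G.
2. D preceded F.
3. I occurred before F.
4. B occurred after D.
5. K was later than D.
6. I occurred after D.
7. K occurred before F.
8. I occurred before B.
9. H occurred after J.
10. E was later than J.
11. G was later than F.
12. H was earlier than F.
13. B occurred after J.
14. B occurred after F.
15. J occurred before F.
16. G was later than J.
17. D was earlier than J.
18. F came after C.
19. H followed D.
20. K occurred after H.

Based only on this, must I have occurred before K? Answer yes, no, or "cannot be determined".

cannot be determined

No chain of stated constraints runs from I to K, and none runs from K to I either.
So the relative order of I and K is not fixed by the given facts.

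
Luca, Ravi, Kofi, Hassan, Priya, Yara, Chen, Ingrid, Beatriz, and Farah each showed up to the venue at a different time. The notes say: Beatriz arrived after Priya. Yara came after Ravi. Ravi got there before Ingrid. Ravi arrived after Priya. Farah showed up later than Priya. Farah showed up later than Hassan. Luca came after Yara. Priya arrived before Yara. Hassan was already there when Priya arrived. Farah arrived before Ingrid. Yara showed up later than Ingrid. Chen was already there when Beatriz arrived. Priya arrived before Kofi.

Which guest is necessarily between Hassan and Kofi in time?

Priya

Tracing the constraints gives Hassan → Priya → Kofi, so Priya sits after Hassan and before Kofi.
No other guest is forced both after Hassan and before Kofi.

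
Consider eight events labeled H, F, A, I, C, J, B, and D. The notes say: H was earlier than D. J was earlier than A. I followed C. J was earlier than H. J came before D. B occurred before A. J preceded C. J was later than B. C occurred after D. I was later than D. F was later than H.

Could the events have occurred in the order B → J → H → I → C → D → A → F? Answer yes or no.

no

The constraints require D before C, but in the proposed sequence C appears ahead of D. That one violation is enough.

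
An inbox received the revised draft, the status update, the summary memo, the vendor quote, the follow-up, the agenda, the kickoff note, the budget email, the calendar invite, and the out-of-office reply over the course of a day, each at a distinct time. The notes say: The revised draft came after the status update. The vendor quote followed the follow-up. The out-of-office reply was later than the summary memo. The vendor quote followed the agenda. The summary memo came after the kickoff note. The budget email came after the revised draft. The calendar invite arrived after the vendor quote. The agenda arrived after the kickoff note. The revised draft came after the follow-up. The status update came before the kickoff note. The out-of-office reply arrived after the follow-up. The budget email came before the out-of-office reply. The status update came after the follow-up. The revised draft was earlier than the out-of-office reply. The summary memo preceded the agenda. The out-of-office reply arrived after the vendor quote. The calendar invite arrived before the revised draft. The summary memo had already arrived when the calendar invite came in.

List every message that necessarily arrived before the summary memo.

Directly stated before the summary memo: the kickoff note.
The follow-up reaches the summary memo via the follow-up → the status update → the kickoff note → the summary memo.
The status update reaches the summary memo via the status update → the kickoff note → the summary memo.
No chain forces the vendor quote (or any of the others) ahead of the summary memo.

the follow-up, the kickoff note, the status update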